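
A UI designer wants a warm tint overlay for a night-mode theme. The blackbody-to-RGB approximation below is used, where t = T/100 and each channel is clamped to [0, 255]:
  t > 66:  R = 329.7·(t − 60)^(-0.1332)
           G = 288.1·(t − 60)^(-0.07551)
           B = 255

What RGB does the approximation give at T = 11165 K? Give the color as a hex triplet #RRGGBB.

#C3D6FF

t = 11165/100 = 111.65; the t > 66 branch applies.
R = 329.7·(111.65 − 60)^(-0.1332) = 329.7·51.65^(-0.1332) = 329.7·0.59132 = 194.957.
G = 288.1·(111.65 − 60)^(-0.07551) = 288.1·51.65^(-0.07551) = 288.1·0.74241 = 213.889.
B = 255 by definition for t > 66.
Rounded: (195, 214, 255).
In hex: #C3D6FF.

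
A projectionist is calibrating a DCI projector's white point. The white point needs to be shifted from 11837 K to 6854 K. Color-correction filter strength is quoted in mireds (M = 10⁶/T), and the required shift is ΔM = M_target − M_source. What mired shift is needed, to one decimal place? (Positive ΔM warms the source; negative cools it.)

M_source = 10⁶/11837 = 84.481; M_target = 10⁶/6854 = 145.900.
ΔM = 145.900 − 84.481 = 61.419 → +61.4 mireds, a warming shift.

+61.4 mireds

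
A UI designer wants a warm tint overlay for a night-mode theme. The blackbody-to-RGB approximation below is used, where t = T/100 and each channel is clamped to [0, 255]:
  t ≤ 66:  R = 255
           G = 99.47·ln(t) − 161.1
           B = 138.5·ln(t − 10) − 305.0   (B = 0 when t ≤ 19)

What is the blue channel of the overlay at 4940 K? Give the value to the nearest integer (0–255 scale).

t = 4940/100 = 49.4; the t ≤ 66 branch applies.
B = 138.5·ln(49.4 − 10) − 305.0 = 138.5·ln 39.4 − 305.0 = 138.5·3.6738 − 305.0 = 203.817.
Rounded: 204.

204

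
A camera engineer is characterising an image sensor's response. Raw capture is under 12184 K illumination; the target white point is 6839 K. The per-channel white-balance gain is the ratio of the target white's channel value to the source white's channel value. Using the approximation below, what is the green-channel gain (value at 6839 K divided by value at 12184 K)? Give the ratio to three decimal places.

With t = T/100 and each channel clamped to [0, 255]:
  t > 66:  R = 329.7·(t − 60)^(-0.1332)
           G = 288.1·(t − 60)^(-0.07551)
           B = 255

1.163

At 12184 K (t = 121.84):
  G = 288.1·(121.84 − 60)^(-0.07551) = 288.1·61.84^(-0.07551) = 288.1·0.73239 = 211.001.
At 6839 K (t = 68.39):
  G = 288.1·(68.39 − 60)^(-0.07551) = 288.1·8.39^(-0.07551) = 288.1·0.85162 = 245.352.
Gain = 245.352 / 211.001 = 1.1628 → 1.163.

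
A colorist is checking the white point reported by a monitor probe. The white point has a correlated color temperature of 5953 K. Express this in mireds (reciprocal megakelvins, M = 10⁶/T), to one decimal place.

168.0 mireds

M = 10⁶ / 5953 = 167.983 → 168.0 mireds.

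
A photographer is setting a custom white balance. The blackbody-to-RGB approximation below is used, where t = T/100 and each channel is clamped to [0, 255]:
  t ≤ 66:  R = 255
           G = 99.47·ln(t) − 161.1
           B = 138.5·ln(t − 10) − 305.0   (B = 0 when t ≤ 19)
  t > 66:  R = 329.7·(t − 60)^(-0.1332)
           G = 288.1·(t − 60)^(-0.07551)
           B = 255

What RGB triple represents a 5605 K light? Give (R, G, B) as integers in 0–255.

(255, 239, 225)

t = 5605/100 = 56.05; the t ≤ 66 branch applies.
R = 255 by definition for t ≤ 66.
G = 99.47·ln 56.05 − 161.1 = 99.47·4.0262 − 161.1 = 239.391.
B = 138.5·ln(56.05 − 10) − 305.0 = 138.5·ln 46.05 − 305.0 = 138.5·3.8297 − 305.0 = 225.417.
Rounded: (255, 239, 225).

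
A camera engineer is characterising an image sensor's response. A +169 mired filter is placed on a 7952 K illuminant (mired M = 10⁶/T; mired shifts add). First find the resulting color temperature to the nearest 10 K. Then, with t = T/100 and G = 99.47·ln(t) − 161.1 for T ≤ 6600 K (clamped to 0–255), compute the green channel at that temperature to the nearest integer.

M_in = 10⁶/7952 = 125.75; M_out = 125.75 + (+169) = 294.75.
T_out = 10⁶/294.75 = 3392.7 K → 3390 K; t = 33.9.
G = 99.47·ln 33.9 − 161.1 = 99.47·3.5234 − 161.1 = 189.374.
Rounded: 189.

189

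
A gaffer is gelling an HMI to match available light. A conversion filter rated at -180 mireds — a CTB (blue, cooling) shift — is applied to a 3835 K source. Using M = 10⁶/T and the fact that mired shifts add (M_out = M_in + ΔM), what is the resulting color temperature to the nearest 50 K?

M_in = 10⁶/3835 = 260.76 mireds.
M_out = 260.76 + (-180) = 80.76 mireds.
T_out = 10⁶/80.76 = 12383.0 K → 12400 K.

12400 K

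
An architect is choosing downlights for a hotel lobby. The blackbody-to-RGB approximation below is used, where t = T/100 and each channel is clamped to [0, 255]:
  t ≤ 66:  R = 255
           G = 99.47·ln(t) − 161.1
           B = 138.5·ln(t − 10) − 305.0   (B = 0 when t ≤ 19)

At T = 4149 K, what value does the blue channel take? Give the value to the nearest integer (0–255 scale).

t = 4149/100 = 41.49; the t ≤ 66 branch applies.
B = 138.5·ln(41.49 − 10) − 305.0 = 138.5·ln 31.49 − 305.0 = 138.5·3.4497 − 305.0 = 172.779.
Rounded: 173.

173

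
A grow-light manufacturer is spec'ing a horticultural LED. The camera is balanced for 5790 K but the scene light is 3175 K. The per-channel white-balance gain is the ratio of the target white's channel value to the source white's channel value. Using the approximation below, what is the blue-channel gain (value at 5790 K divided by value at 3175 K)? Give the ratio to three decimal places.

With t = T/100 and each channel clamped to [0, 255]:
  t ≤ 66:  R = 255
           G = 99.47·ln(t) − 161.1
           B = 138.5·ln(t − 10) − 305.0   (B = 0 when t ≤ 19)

At 3175 K (t = 31.75):
  B = 138.5·ln(31.75 − 10) − 305.0 = 138.5·ln 21.75 − 305.0 = 138.5·3.0796 − 305.0 = 121.527.
At 5790 K (t = 57.9):
  B = 138.5·ln(57.9 − 10) − 305.0 = 138.5·ln 47.9 − 305.0 = 138.5·3.8691 − 305.0 = 230.872.
Gain = 230.872 / 121.527 = 1.8998 → 1.900.

1.900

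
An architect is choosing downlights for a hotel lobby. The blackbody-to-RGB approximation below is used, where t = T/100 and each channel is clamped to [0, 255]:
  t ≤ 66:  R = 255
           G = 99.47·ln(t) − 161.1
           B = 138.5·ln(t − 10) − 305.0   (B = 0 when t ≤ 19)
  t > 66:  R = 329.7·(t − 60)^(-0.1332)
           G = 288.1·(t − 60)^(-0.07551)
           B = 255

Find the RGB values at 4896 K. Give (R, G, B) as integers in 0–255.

t = 4896/100 = 48.96; the t ≤ 66 branch applies.
R = 255 by definition for t ≤ 66.
G = 99.47·ln 48.96 − 161.1 = 99.47·3.8910 − 161.1 = 225.938.
B = 138.5·ln(48.96 − 10) − 305.0 = 138.5·ln 38.96 − 305.0 = 138.5·3.6625 − 305.0 = 202.261.
Rounded: (255, 226, 202).

(255, 226, 202)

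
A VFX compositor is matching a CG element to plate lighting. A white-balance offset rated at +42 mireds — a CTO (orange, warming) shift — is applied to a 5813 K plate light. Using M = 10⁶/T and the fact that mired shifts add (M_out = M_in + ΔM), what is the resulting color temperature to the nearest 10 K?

M_in = 10⁶/5813 = 172.03 mireds.
M_out = 172.03 + (+42) = 214.03 mireds.
T_out = 10⁶/214.03 = 4672.3 K → 4670 K.

4670 K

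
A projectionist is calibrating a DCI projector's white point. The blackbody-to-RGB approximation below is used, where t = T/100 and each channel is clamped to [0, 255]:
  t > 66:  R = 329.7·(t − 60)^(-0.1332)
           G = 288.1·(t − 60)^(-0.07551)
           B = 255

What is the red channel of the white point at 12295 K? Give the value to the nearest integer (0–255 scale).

190

t = 12295/100 = 122.95; the t > 66 branch applies.
R = 329.7·(122.95 − 60)^(-0.1332) = 329.7·62.95^(-0.1332) = 329.7·0.57594 = 189.886.
Rounded: 190.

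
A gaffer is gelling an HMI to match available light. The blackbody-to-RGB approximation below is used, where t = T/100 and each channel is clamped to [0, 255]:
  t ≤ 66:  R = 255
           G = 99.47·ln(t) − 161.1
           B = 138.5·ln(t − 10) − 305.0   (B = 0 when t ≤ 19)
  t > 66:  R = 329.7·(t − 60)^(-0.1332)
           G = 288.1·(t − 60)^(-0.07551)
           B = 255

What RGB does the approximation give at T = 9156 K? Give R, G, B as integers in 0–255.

R=208, G=222, B=255

t = 9156/100 = 91.56; the t > 66 branch applies.
R = 329.7·(91.56 − 60)^(-0.1332) = 329.7·31.56^(-0.1332) = 329.7·0.63142 = 208.178.
G = 288.1·(91.56 − 60)^(-0.07551) = 288.1·31.56^(-0.07551) = 288.1·0.77055 = 221.995.
B = 255 by definition for t > 66.
Rounded: (208, 222, 255).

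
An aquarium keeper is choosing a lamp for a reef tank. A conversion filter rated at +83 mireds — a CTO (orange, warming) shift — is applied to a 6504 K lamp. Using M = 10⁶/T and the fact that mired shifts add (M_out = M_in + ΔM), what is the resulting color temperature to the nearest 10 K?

4220 K

M_in = 10⁶/6504 = 153.75 mireds.
M_out = 153.75 + (+83) = 236.75 mireds.
T_out = 10⁶/236.75 = 4223.8 K → 4220 K.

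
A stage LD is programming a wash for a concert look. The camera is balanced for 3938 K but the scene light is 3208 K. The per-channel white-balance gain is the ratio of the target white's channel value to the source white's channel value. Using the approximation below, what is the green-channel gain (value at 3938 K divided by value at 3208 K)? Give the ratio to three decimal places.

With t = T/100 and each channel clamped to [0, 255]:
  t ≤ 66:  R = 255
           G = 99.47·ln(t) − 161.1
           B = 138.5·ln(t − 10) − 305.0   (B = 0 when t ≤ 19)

1.111

At 3208 K (t = 32.08):
  G = 99.47·ln 32.08 − 161.1 = 99.47·3.4682 − 161.1 = 183.885.
At 3938 K (t = 39.38):
  G = 99.47·ln 39.38 − 161.1 = 99.47·3.6733 − 161.1 = 204.279.
Gain = 204.279 / 183.885 = 1.1109 → 1.111.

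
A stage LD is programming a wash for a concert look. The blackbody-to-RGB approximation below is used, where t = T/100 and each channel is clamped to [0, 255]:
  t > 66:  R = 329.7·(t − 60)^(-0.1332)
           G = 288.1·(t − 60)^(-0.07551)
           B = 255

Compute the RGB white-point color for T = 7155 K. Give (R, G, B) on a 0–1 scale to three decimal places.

t = 7155/100 = 71.55; the t > 66 branch applies.
R = 329.7·(71.55 − 60)^(-0.1332) = 329.7·11.55^(-0.1332) = 329.7·0.72188 = 238.003.
G = 288.1·(71.55 − 60)^(-0.07551) = 288.1·11.55^(-0.07551) = 288.1·0.83131 = 239.501.
B = 255 by definition for t > 66.
Dividing each by 255: (0.9333, 0.9392, 1.0000) → (0.933, 0.939, 1.000).

(0.933, 0.939, 1.000)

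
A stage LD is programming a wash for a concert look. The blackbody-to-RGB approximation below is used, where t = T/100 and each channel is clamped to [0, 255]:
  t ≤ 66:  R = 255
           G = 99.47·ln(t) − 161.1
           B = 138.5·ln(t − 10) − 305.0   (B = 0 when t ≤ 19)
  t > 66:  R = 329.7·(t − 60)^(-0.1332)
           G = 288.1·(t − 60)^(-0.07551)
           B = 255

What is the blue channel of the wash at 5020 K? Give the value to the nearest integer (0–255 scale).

t = 5020/100 = 50.2; the t ≤ 66 branch applies.
B = 138.5·ln(50.2 − 10) − 305.0 = 138.5·ln 40.2 − 305.0 = 138.5·3.6939 − 305.0 = 206.601.
Rounded: 207.

207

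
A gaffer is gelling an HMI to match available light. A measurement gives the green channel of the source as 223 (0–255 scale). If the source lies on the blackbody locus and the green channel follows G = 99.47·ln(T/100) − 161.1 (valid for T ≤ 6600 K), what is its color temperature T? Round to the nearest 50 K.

ln t = (223 + 161.1) / 99.47 = 3.8615.
t = e^3.8615 = 47.535.
T = 100·t = 4753 K → 4750 K to the nearest 50 K.

4750 K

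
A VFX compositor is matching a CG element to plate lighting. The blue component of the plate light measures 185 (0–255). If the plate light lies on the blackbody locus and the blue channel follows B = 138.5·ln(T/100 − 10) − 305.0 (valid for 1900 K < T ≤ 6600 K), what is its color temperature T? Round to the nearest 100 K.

4400 K

ln(t − 10) = (185 + 305.0) / 138.5 = 3.5379.
t − 10 = e^3.5379 = 34.395, so t = 44.395.
T = 100·t = 4439 K → 4400 K to the nearest 100 K.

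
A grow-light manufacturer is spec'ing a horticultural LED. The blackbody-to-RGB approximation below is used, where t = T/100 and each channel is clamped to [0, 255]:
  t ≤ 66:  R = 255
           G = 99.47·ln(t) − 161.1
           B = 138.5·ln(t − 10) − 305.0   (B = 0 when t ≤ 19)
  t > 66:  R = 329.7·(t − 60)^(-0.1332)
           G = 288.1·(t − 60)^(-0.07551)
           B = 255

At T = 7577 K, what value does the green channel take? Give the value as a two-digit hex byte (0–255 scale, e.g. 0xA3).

0xEA

t = 7577/100 = 75.77; the t > 66 branch applies.
G = 288.1·(75.77 − 60)^(-0.07551) = 288.1·15.77^(-0.07551) = 288.1·0.81199 = 233.935.
Rounded: 234; in hex, 0xEA.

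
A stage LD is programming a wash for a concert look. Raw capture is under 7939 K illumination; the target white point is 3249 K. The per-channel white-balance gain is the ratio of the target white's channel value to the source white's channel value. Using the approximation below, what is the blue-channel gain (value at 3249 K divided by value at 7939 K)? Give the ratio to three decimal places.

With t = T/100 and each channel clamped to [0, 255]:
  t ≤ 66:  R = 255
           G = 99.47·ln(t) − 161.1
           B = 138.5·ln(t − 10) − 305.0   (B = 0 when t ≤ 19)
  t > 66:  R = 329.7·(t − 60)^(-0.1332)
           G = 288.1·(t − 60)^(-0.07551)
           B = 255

0.495

At 7939 K (t = 79.39):
  B = 255 by definition for t > 66.
At 3249 K (t = 32.49):
  B = 138.5·ln(32.49 − 10) − 305.0 = 138.5·ln 22.49 − 305.0 = 138.5·3.1131 − 305.0 = 126.160.
Gain = 126.160 / 255.000 = 0.4947 → 0.495.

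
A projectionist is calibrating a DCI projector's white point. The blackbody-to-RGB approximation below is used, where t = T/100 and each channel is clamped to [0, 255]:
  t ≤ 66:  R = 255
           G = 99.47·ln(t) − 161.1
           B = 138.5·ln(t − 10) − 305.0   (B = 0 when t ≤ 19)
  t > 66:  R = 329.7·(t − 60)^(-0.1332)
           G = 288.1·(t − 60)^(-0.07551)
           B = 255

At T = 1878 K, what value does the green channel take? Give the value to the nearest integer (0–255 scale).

131

t = 1878/100 = 18.78; the t ≤ 66 branch applies.
G = 99.47·ln 18.78 − 161.1 = 99.47·2.9328 − 161.1 = 130.625.
Rounded: 131.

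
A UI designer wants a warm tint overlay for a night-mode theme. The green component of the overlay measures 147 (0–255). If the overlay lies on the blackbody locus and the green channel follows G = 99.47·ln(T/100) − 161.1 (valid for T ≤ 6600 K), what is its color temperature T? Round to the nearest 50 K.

2200 K

ln t = (147 + 161.1) / 99.47 = 3.0974.
t = e^3.0974 = 22.141.
T = 100·t = 2214 K → 2200 K to the nearest 50 K.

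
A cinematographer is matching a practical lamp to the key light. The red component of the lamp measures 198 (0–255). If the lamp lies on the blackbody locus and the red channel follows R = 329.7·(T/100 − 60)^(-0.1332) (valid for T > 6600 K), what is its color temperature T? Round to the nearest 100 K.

(t − 60)^(-0.1332) = 198/329.7 = 0.60055.
t − 60 = 0.60055^(1/-0.1332) = 0.60055^(-7.508) = 45.980, so t = 105.980.
T = 100·t = 10598 K → 10600 K to the nearest 100 K.

10600 K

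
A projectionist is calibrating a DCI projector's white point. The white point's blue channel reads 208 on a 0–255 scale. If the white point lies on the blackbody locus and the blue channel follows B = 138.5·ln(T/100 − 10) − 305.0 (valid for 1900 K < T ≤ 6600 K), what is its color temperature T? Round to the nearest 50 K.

ln(t − 10) = (208 + 305.0) / 138.5 = 3.7040.
t − 10 = e^3.7040 = 40.608, so t = 50.608.
T = 100·t = 5061 K → 5050 K to the nearest 50 K.

5050 K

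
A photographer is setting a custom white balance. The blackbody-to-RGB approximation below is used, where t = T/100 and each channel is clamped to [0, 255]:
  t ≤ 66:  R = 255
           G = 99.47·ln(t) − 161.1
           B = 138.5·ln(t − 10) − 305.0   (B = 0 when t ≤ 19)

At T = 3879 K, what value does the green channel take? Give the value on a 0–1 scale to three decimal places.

t = 3879/100 = 38.79; the t ≤ 66 branch applies.
G = 99.47·ln 38.79 − 161.1 = 99.47·3.6582 − 161.1 = 202.777.
On a 0–1 scale: 202.777/255 = 0.7952 → 0.795.

0.795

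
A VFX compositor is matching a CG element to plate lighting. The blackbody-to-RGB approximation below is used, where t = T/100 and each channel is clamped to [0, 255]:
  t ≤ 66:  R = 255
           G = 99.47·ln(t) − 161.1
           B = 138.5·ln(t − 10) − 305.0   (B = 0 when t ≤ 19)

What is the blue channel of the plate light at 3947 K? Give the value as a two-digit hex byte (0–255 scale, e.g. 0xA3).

0xA4

t = 3947/100 = 39.47; the t ≤ 66 branch applies.
B = 138.5·ln(39.47 − 10) − 305.0 = 138.5·ln 29.47 − 305.0 = 138.5·3.3834 − 305.0 = 163.597.
Rounded: 164; in hex, 0xA4.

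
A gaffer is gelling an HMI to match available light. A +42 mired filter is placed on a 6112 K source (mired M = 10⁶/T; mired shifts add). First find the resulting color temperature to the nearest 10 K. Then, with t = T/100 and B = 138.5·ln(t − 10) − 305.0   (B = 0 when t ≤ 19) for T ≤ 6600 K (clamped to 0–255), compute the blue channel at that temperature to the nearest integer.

M_in = 10⁶/6112 = 163.61; M_out = 163.61 + (+42) = 205.61.
T_out = 10⁶/205.61 = 4863.5 K → 4860 K; t = 48.6.
B = 138.5·ln(48.6 − 10) − 305.0 = 138.5·ln 38.6 − 305.0 = 138.5·3.6533 − 305.0 = 200.975.
Rounded: 201.

201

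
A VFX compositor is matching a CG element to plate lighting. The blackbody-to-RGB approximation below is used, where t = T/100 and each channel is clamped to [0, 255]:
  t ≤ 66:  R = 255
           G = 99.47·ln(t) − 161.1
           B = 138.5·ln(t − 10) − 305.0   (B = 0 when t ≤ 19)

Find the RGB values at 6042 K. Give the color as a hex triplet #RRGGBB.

t = 6042/100 = 60.42; the t ≤ 66 branch applies.
R = 255 by definition for t ≤ 66.
G = 99.47·ln 60.42 − 161.1 = 99.47·4.1013 − 161.1 = 246.858.
B = 138.5·ln(60.42 − 10) − 305.0 = 138.5·ln 50.42 − 305.0 = 138.5·3.9204 − 305.0 = 237.974.
Rounded: (255, 247, 238).
In hex: #FFF7EE.

#FFF7EE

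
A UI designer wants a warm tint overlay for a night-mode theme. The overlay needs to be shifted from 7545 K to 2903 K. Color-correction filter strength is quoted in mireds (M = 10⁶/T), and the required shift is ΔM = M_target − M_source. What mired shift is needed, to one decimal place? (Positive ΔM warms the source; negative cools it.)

M_source = 10⁶/7545 = 132.538; M_target = 10⁶/2903 = 344.471.
ΔM = 344.471 − 132.538 = 211.933 → +211.9 mireds, a warming shift.

+211.9 mireds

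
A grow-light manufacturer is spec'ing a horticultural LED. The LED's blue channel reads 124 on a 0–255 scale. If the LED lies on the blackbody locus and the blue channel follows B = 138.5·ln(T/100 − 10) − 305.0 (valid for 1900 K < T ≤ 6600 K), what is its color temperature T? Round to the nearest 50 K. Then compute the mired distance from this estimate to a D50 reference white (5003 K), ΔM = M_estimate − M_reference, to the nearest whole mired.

+113 mireds

ln(t − 10) = (124 + 305.0) / 138.5 = 3.0975.
t − 10 = e^3.0975 = 22.142, so t = 32.142.
T = 100·t = 3214 K → 3200 K to the nearest 50 K.
M_estimate = 10⁶/3200 = 312.50; M_reference = 10⁶/5003 = 199.88.
ΔM = 312.50 − 199.88 = 112.62 → +113 mireds.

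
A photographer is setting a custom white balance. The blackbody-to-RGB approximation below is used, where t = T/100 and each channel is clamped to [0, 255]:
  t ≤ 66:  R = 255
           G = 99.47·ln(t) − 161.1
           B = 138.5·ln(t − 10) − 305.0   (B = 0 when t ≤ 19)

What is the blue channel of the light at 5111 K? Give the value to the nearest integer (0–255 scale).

210

t = 5111/100 = 51.11; the t ≤ 66 branch applies.
B = 138.5·ln(51.11 − 10) − 305.0 = 138.5·ln 41.11 − 305.0 = 138.5·3.7163 − 305.0 = 209.701.
Rounded: 210.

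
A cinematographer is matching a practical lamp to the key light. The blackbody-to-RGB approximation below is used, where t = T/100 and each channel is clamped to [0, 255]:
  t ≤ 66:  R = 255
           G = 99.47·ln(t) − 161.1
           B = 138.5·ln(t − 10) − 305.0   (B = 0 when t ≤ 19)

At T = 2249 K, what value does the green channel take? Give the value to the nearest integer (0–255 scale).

t = 2249/100 = 22.49; the t ≤ 66 branch applies.
G = 99.47·ln 22.49 − 161.1 = 99.47·3.1131 − 161.1 = 148.557.
Rounded: 149.

149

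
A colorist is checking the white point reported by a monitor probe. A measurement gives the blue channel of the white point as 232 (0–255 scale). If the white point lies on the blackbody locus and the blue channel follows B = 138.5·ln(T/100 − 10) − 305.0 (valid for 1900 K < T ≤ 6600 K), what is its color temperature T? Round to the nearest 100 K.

5800 K

ln(t − 10) = (232 + 305.0) / 138.5 = 3.8773.
t − 10 = e^3.8773 = 48.292, so t = 58.292.
T = 100·t = 5829 K → 5800 K to the nearest 100 K.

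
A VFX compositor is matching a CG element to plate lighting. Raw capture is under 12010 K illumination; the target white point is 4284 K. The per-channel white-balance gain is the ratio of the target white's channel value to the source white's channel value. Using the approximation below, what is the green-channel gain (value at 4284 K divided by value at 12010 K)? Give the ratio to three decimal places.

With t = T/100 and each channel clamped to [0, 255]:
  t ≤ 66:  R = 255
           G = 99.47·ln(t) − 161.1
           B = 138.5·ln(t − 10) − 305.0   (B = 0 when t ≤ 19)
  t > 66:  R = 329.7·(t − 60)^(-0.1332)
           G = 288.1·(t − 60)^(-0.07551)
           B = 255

At 12010 K (t = 120.1):
  G = 288.1·(120.1 − 60)^(-0.07551) = 288.1·60.1^(-0.07551) = 288.1·0.73397 = 211.456.
At 4284 K (t = 42.84):
  G = 99.47·ln 42.84 − 161.1 = 99.47·3.7575 − 161.1 = 212.656.
Gain = 212.656 / 211.456 = 1.0057 → 1.006.

1.006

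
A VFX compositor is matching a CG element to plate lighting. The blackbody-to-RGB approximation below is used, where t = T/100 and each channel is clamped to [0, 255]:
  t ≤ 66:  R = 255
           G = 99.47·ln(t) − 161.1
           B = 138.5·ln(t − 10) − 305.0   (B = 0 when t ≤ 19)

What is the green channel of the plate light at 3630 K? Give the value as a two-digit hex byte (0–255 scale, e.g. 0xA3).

0xC4

t = 3630/100 = 36.3; the t ≤ 66 branch applies.
G = 99.47·ln 36.3 − 161.1 = 99.47·3.5918 − 161.1 = 196.178.
Rounded: 196; in hex, 0xC4.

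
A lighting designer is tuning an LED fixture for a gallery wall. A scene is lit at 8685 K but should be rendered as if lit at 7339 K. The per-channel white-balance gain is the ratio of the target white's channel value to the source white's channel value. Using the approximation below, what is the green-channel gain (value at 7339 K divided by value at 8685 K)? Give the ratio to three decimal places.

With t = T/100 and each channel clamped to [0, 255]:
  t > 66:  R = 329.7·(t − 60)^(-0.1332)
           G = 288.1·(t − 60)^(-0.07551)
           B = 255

1.054

At 8685 K (t = 86.85):
  G = 288.1·(86.85 − 60)^(-0.07551) = 288.1·26.85^(-0.07551) = 288.1·0.78001 = 224.721.
At 7339 K (t = 73.39):
  G = 288.1·(73.39 − 60)^(-0.07551) = 288.1·13.39^(-0.07551) = 288.1·0.82209 = 236.843.
Gain = 236.843 / 224.721 = 1.0539 → 1.054.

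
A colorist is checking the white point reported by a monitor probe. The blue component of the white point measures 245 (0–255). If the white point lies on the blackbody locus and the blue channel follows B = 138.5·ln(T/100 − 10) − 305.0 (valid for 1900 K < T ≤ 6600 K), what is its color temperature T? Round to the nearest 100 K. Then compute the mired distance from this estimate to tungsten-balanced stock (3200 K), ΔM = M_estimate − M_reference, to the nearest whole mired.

ln(t − 10) = (245 + 305.0) / 138.5 = 3.9711.
t − 10 = e^3.9711 = 53.044, so t = 63.044.
T = 100·t = 6304 K → 6300 K to the nearest 100 K.
M_estimate = 10⁶/6300 = 158.73; M_reference = 10⁶/3200 = 312.50.
ΔM = 158.73 − 312.50 = -153.77 → -154 mireds.

-154 mireds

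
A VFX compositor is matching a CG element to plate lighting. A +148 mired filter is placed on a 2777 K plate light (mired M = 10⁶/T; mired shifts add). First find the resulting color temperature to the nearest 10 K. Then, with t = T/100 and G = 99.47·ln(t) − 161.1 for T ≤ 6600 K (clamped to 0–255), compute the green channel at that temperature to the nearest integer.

M_in = 10⁶/2777 = 360.10; M_out = 360.10 + (+148) = 508.10.
T_out = 10⁶/508.10 = 1968.1 K → 1970 K; t = 19.7.
G = 99.47·ln 19.7 − 161.1 = 99.47·2.9806 − 161.1 = 135.382.
Rounded: 135.

135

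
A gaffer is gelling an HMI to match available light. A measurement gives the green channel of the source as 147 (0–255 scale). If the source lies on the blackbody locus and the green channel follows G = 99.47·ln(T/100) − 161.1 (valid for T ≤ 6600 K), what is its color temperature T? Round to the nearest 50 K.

ln t = (147 + 161.1) / 99.47 = 3.0974.
t = e^3.0974 = 22.141.
T = 100·t = 2214 K → 2200 K to the nearest 50 K.

2200 K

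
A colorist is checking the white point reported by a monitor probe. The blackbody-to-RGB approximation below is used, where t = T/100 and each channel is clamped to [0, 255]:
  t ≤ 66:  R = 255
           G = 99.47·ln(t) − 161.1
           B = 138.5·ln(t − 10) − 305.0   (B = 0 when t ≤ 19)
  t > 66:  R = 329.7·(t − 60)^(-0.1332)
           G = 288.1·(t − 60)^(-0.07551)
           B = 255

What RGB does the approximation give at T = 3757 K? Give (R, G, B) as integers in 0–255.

(255, 200, 154)

t = 3757/100 = 37.57; the t ≤ 66 branch applies.
R = 255 by definition for t ≤ 66.
G = 99.47·ln 37.57 − 161.1 = 99.47·3.6262 − 161.1 = 199.599.
B = 138.5·ln(37.57 − 10) − 305.0 = 138.5·ln 27.57 − 305.0 = 138.5·3.3167 − 305.0 = 154.367.
Rounded: (255, 200, 154).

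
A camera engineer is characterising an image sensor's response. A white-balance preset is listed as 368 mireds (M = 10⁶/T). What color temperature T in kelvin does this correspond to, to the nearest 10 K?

T = 10⁶ / 368 = 2717.39 K → 2720 K.

2720 K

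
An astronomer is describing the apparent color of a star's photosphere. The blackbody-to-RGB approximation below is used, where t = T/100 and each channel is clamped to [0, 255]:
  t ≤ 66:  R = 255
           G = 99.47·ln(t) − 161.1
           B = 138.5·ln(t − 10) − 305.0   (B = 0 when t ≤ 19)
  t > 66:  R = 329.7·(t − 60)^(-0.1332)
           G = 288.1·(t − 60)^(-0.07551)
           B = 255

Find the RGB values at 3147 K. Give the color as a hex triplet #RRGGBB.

#FFB678

t = 3147/100 = 31.47; the t ≤ 66 branch applies.
R = 255 by definition for t ≤ 66.
G = 99.47·ln 31.47 − 161.1 = 99.47·3.4490 − 161.1 = 181.975.
B = 138.5·ln(31.47 − 10) − 305.0 = 138.5·ln 21.47 − 305.0 = 138.5·3.0667 − 305.0 = 119.732.
Rounded: (255, 182, 120).
In hex: #FFB678.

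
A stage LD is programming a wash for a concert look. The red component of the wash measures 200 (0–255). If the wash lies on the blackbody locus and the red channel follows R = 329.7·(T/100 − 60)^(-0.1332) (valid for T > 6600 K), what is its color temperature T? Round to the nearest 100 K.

10300 K

(t − 60)^(-0.1332) = 200/329.7 = 0.60661.
t − 60 = 0.60661^(1/-0.1332) = 0.60661^(-7.508) = 42.638, so t = 102.638.
T = 100·t = 10264 K → 10300 K to the nearest 100 K.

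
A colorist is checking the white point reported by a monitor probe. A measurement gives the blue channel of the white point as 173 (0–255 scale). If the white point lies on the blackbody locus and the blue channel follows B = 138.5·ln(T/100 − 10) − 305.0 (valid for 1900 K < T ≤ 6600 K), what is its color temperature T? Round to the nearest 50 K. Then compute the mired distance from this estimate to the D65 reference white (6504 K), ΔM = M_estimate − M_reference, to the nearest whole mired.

ln(t − 10) = (173 + 305.0) / 138.5 = 3.4513.
t − 10 = e^3.4513 = 31.540, so t = 41.540.
T = 100·t = 4154 K → 4150 K to the nearest 50 K.
M_estimate = 10⁶/4150 = 240.96; M_reference = 10⁶/6504 = 153.75.
ΔM = 240.96 − 153.75 = 87.21 → +87 mireds.

+87 mireds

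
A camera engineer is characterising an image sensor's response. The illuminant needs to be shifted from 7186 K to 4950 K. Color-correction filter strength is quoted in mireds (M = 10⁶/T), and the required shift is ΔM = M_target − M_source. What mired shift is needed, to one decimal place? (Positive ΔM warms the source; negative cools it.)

+62.9 mireds

M_source = 10⁶/7186 = 139.159; M_target = 10⁶/4950 = 202.020.
ΔM = 202.020 − 139.159 = 62.861 → +62.9 mireds, a warming shift.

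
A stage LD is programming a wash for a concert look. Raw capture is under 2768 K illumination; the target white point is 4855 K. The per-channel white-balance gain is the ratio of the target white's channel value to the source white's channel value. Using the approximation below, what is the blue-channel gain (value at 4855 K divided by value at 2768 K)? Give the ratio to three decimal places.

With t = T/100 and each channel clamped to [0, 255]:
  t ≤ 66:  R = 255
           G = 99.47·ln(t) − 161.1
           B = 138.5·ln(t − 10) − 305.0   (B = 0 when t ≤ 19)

At 2768 K (t = 27.68):
  B = 138.5·ln(27.68 − 10) − 305.0 = 138.5·ln 17.68 − 305.0 = 138.5·2.8724 − 305.0 = 92.832.
At 4855 K (t = 48.55):
  B = 138.5·ln(48.55 − 10) − 305.0 = 138.5·ln 38.55 − 305.0 = 138.5·3.6520 − 305.0 = 200.796.
Gain = 200.796 / 92.832 = 2.1630 → 2.163.

2.163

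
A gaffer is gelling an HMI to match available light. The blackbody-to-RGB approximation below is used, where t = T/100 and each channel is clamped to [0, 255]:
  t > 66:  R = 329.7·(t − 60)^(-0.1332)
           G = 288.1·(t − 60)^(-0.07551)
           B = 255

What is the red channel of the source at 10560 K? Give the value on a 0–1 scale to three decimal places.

0.777

t = 10560/100 = 105.6; the t > 66 branch applies.
R = 329.7·(105.6 − 60)^(-0.1332) = 329.7·45.6^(-0.1332) = 329.7·0.60121 = 198.219.
On a 0–1 scale: 198.219/255 = 0.7773 → 0.777.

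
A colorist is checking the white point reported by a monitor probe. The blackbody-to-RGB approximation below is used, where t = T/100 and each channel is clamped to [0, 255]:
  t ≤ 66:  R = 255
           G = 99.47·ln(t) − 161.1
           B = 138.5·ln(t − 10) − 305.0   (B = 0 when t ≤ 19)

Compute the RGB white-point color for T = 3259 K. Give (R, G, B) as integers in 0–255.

(255, 185, 127)

t = 3259/100 = 32.59; the t ≤ 66 branch applies.
R = 255 by definition for t ≤ 66.
G = 99.47·ln 32.59 − 161.1 = 99.47·3.4840 − 161.1 = 185.454.
B = 138.5·ln(32.59 − 10) − 305.0 = 138.5·ln 22.59 − 305.0 = 138.5·3.1175 − 305.0 = 126.775.
Rounded: (255, 185, 127).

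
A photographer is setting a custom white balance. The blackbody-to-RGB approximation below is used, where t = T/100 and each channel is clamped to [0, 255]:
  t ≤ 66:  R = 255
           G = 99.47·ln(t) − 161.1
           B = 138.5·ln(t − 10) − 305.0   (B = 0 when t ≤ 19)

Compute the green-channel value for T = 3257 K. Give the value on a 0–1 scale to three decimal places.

0.727

t = 3257/100 = 32.57; the t ≤ 66 branch applies.
G = 99.47·ln 32.57 − 161.1 = 99.47·3.4834 − 161.1 = 185.393.
On a 0–1 scale: 185.393/255 = 0.7270 → 0.727.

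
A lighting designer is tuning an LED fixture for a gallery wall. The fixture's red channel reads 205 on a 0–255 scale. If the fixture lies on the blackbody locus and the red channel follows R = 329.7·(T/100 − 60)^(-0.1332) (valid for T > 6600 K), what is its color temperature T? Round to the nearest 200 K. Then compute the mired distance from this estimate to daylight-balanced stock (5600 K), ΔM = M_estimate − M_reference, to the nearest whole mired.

(t − 60)^(-0.1332) = 205/329.7 = 0.62178.
t − 60 = 0.62178^(1/-0.1332) = 0.62178^(-7.508) = 35.423, so t = 95.423.
T = 100·t = 9542 K → 9600 K to the nearest 200 K.
M_estimate = 10⁶/9600 = 104.17; M_reference = 10⁶/5600 = 178.57.
ΔM = 104.17 − 178.57 = -74.40 → -74 mireds.

-74 mireds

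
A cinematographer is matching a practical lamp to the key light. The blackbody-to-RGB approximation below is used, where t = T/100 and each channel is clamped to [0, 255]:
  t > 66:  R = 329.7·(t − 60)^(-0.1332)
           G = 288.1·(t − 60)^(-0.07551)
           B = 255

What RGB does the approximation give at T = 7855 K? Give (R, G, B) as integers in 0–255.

(223, 231, 255)

t = 7855/100 = 78.55; the t > 66 branch applies.
R = 329.7·(78.55 − 60)^(-0.1332) = 329.7·18.55^(-0.1332) = 329.7·0.67773 = 223.448.
G = 288.1·(78.55 − 60)^(-0.07551) = 288.1·18.55^(-0.07551) = 288.1·0.80210 = 231.084.
B = 255 by definition for t > 66.
Rounded: (223, 231, 255).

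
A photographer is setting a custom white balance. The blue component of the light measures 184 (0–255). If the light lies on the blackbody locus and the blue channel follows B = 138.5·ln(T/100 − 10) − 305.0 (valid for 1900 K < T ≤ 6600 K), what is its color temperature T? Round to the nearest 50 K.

ln(t − 10) = (184 + 305.0) / 138.5 = 3.5307.
t − 10 = e^3.5307 = 34.147, so t = 44.147.
T = 100·t = 4415 K → 4400 K to the nearest 50 K.

4400 K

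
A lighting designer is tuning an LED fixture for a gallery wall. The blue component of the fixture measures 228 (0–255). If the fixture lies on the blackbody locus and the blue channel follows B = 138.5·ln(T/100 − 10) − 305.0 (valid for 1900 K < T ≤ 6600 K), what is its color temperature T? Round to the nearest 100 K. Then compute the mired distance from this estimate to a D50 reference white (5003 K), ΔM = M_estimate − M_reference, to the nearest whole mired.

ln(t − 10) = (228 + 305.0) / 138.5 = 3.8484.
t − 10 = e^3.8484 = 46.917, so t = 56.917.
T = 100·t = 5692 K → 5700 K to the nearest 100 K.
M_estimate = 10⁶/5700 = 175.44; M_reference = 10⁶/5003 = 199.88.
ΔM = 175.44 − 199.88 = -24.44 → -24 mireds.

-24 mireds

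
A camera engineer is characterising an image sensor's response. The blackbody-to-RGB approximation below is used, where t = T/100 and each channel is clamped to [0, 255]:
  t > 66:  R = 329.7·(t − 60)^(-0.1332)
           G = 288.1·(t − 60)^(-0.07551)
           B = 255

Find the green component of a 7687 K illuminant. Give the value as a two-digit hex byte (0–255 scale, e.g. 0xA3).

0xE9

t = 7687/100 = 76.87; the t > 66 branch applies.
G = 288.1·(76.87 − 60)^(-0.07551) = 288.1·16.87^(-0.07551) = 288.1·0.80787 = 232.747.
Rounded: 233; in hex, 0xE9.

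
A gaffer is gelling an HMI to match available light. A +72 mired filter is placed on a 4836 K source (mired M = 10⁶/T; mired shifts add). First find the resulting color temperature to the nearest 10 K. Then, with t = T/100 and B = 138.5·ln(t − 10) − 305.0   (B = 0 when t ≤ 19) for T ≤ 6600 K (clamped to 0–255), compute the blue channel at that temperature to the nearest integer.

146

M_in = 10⁶/4836 = 206.78; M_out = 206.78 + (+72) = 278.78.
T_out = 10⁶/278.78 = 3587.0 K → 3590 K; t = 35.9.
B = 138.5·ln(35.9 − 10) − 305.0 = 138.5·ln 25.9 − 305.0 = 138.5·3.2542 − 305.0 = 145.713.
Rounded: 146.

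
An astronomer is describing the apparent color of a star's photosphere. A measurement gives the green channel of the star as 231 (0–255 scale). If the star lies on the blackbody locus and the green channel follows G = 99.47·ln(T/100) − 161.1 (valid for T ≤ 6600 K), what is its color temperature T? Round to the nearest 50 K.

5150 K

ln t = (231 + 161.1) / 99.47 = 3.9419.
t = e^3.9419 = 51.516.
T = 100·t = 5152 K → 5150 K to the nearest 50 K.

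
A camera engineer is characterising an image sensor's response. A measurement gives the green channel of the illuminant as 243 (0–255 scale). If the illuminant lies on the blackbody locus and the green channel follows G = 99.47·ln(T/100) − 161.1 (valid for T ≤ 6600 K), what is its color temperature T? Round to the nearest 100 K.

ln t = (243 + 161.1) / 99.47 = 4.0625.
t = e^4.0625 = 58.121.
T = 100·t = 5812 K → 5800 K to the nearest 100 K.

5800 K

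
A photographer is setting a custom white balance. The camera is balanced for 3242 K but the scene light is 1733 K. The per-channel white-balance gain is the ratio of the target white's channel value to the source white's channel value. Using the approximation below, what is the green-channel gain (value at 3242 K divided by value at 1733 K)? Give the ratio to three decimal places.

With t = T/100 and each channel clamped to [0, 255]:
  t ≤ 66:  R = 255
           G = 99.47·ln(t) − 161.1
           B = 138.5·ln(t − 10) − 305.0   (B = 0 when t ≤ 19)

1.508

At 1733 K (t = 17.33):
  G = 99.47·ln 17.33 − 161.1 = 99.47·2.8524 − 161.1 = 122.632.
At 3242 K (t = 32.42):
  G = 99.47·ln 32.42 − 161.1 = 99.47·3.4788 − 161.1 = 184.934.
Gain = 184.934 / 122.632 = 1.5080 → 1.508.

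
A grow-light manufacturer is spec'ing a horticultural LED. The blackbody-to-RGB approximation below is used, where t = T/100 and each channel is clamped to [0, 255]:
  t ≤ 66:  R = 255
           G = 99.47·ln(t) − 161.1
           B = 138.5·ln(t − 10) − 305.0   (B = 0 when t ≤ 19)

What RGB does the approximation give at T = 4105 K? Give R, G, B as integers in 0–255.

t = 4105/100 = 41.05; the t ≤ 66 branch applies.
R = 255 by definition for t ≤ 66.
G = 99.47·ln 41.05 − 161.1 = 99.47·3.7148 − 161.1 = 208.410.
B = 138.5·ln(41.05 − 10) − 305.0 = 138.5·ln 31.05 − 305.0 = 138.5·3.4356 − 305.0 = 170.830.
Rounded: (255, 208, 171).

R=255, G=208, B=171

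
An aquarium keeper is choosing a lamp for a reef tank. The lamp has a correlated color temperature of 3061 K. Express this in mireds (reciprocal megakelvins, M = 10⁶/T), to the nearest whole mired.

M = 10⁶ / 3061 = 326.691 → 327 mireds.

327 mireds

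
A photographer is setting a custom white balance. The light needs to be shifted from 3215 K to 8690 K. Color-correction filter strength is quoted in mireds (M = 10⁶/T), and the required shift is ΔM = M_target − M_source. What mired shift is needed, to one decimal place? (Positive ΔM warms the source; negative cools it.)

M_source = 10⁶/3215 = 311.042; M_target = 10⁶/8690 = 115.075.
ΔM = 115.075 − 311.042 = -195.967 → -196.0 mireds, a cooling shift.

-196.0 mireds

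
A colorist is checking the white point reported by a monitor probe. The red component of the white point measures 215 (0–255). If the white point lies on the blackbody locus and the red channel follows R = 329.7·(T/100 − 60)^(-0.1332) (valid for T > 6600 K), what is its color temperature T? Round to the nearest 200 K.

8400 K

(t − 60)^(-0.1332) = 215/329.7 = 0.65211.
t − 60 = 0.65211^(1/-0.1332) = 0.65211^(-7.508) = 24.774, so t = 84.774.
T = 100·t = 8477 K → 8400 K to the nearest 200 K.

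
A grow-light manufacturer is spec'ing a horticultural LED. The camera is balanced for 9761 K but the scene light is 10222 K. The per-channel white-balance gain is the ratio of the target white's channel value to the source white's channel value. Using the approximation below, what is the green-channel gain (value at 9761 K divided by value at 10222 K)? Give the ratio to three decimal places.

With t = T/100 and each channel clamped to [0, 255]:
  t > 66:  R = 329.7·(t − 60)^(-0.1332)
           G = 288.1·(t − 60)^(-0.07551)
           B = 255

At 10222 K (t = 102.22):
  G = 288.1·(102.22 − 60)^(-0.07551) = 288.1·42.22^(-0.07551) = 288.1·0.75380 = 217.170.
At 9761 K (t = 97.61):
  G = 288.1·(97.61 − 60)^(-0.07551) = 288.1·37.61^(-0.07551) = 288.1·0.76041 = 219.075.
Gain = 219.075 / 217.170 = 1.0088 → 1.009.

1.009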